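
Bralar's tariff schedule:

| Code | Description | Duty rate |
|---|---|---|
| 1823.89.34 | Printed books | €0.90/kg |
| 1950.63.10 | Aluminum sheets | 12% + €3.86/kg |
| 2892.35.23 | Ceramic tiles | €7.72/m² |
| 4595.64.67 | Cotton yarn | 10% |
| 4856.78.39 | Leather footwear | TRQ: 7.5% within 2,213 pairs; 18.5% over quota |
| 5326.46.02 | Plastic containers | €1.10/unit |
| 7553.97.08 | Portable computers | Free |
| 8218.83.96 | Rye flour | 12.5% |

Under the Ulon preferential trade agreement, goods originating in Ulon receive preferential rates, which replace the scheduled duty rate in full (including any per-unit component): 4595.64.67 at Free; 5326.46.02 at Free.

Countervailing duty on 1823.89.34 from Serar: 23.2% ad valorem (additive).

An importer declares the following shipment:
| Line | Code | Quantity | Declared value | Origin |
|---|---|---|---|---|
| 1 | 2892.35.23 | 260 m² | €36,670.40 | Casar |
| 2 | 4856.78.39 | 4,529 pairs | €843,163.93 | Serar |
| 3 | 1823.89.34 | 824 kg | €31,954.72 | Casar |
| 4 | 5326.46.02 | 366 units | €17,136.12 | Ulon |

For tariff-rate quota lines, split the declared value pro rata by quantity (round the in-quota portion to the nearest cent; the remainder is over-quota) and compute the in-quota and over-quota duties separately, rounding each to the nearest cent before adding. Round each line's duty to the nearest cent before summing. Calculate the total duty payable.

Line 1 (2892.35.23, Casar, 260 m², €36,670.40):
Base rate for 2892.35.23 is €7.72/m².
Duty = 260 × €7.72 = €2,007.20.
Line 2 (4856.78.39, Serar, 4,529 pairs, €843,163.93):
Code 4856.78.39 is under a tariff-rate quota (threshold 2,213 pairs). In-quota: 2,213 pairs at 7.5%; over-quota: 2,316 pairs at 18.5%.
Pro-rata value split: in-quota = €843,163.93 × 2,213/4,529 = €411,994.21; over-quota = €843,163.93 − €411,994.21 = €431,169.72.
In-quota duty = €411,994.21 × 7.5% = €30,899.57. Over-quota duty = €431,169.72 × 18.5% = €79,766.40.
Line duty = €30,899.57 + €79,766.40 = €110,665.97.
Line 3 (1823.89.34, Casar, 824 kg, €31,954.72):
Base rate for 1823.89.34 is €0.90/kg.
The additional-duty order on 1823.89.34 targets Serar, not Casar; it does not apply.
Duty = 824 × €0.90 = €741.60.
Line 4 (5326.46.02, Ulon, 366 units, €17,136.12):
Base rate for 5326.46.02 is €1.10/unit.
Origin Ulon qualifies under the Bralar–Ulon agreement and 5326.46.02 is covered: preferential rate Free applies instead.
Duty = €17,136.12 × 0% = €0.00.
Total = €2,007.20 + €110,665.97 + €741.60 + €0.00 = €113,414.77.

€113,414.77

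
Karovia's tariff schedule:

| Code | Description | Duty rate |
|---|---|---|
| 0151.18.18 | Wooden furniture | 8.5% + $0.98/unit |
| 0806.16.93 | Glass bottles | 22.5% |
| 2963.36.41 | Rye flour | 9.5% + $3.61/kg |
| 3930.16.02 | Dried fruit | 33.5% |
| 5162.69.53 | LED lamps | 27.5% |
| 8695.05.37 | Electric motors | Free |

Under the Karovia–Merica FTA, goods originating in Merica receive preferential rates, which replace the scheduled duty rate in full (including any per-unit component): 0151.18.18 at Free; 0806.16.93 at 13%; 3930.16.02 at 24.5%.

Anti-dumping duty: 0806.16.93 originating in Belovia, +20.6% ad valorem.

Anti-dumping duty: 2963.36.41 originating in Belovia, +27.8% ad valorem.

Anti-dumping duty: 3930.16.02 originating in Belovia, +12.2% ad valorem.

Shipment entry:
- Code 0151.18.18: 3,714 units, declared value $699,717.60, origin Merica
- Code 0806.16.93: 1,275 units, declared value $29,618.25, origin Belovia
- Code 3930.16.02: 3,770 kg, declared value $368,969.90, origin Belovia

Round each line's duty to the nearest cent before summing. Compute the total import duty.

$181,384.71

Line 1 (0151.18.18, Merica, 3,714 units, $699,717.60):
Base rate for 0151.18.18 is 8.5% + $0.98/unit.
Origin Merica qualifies under the Karovia–Merica agreement and 0151.18.18 is covered: preferential rate Free applies instead.
Duty = $699,717.60 × 0% = $0.00.
Line 2 (0806.16.93, Belovia, 1,275 units, $29,618.25):
Base rate for 0806.16.93 is 22.5%.
0806.16.93 has an FTA preferential rate, but origin Belovia is not Merica; base rate stands.
Additional duty on 0806.16.93 from Belovia: +20.6%. Applied ad valorem rate: 22.5% + 20.6% = 43.1%.
Duty = $29,618.25 × 43.1% = $12,765.47.
Line 3 (3930.16.02, Belovia, 3,770 kg, $368,969.90):
Base rate for 3930.16.02 is 33.5%.
3930.16.02 has an FTA preferential rate, but origin Belovia is not Merica; base rate stands.
Additional duty on 3930.16.02 from Belovia: +12.2%. Applied ad valorem rate: 33.5% + 12.2% = 45.7%.
Duty = $368,969.90 × 45.7% = $168,619.24.
Total = $0.00 + $12,765.47 + $168,619.24 = $181,384.71.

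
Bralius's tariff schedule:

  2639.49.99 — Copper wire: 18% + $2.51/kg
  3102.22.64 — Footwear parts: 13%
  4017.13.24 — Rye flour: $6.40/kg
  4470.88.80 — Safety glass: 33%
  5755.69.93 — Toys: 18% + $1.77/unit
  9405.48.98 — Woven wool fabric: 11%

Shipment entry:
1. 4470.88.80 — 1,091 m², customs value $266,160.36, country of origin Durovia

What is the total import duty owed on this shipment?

Line 1 (4470.88.80, Durovia, 1,091 m², $266,160.36):
Base rate for 4470.88.80 is 33%.
Duty = $266,160.36 × 33% = $87,832.92.

$87,832.92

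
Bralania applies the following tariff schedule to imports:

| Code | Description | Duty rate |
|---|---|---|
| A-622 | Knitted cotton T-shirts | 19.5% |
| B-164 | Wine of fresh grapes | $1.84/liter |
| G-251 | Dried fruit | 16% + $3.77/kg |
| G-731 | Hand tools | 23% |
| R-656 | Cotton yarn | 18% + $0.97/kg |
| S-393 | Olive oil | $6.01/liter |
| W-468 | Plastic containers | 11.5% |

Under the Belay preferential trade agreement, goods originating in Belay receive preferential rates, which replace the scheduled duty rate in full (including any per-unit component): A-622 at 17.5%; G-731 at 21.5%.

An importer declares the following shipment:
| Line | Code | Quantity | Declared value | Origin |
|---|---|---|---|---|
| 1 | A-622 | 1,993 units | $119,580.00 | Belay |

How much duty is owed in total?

$20,926.50

Line 1 (A-622, Belay, 1,993 units, $119,580.00):
Base rate for A-622 is 19.5%.
Origin Belay qualifies under the Bralania–Belay agreement and A-622 is covered: preferential rate 17.5% applies instead.
Duty = $119,580.00 × 17.5% = $20,926.50.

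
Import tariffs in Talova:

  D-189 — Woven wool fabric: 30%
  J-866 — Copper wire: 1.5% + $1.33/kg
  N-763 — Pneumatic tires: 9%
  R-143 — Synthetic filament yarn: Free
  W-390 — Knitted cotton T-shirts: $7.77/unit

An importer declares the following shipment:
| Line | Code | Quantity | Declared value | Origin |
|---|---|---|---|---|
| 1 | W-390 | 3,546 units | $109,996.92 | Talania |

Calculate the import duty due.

Line 1 (W-390, Talania, 3,546 units, $109,996.92):
Base rate for W-390 is $7.77/unit.
Duty = 3,546 × $7.77 = $27,552.42.

$27,552.42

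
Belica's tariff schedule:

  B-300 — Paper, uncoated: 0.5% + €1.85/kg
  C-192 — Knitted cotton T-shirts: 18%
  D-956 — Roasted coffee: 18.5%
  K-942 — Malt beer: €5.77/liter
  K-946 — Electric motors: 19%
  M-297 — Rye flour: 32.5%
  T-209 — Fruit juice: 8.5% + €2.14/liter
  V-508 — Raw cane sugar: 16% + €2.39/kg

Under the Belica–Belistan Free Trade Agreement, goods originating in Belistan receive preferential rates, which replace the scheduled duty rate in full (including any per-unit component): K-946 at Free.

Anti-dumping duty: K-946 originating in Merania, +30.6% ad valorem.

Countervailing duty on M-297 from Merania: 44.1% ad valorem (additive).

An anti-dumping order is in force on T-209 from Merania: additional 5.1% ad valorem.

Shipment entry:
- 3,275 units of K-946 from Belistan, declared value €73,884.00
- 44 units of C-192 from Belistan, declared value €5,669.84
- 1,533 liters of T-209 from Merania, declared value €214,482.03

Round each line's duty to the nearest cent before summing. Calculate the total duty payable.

€33,470.75

Line 1 (K-946, Belistan, 3,275 units, €73,884.00):
Base rate for K-946 is 19%.
Origin Belistan qualifies under the Belica–Belistan agreement and K-946 is covered: preferential rate Free applies instead.
The additional-duty order on K-946 targets Merania, not Belistan; it does not apply.
Duty = €73,884.00 × 0% = €0.00.
Line 2 (C-192, Belistan, 44 units, €5,669.84):
Base rate for C-192 is 18%.
Origin Belistan is the FTA partner but C-192 is not on the preference list; base rate stands.
Duty = €5,669.84 × 18% = €1,020.57.
Line 3 (T-209, Merania, 1,533 liters, €214,482.03):
Base rate for T-209 is 8.5% + €2.14/liter.
Additional duty on T-209 from Merania: +5.1%. Applied ad valorem rate: 8.5% + 5.1% = 13.6%.
Duty = €214,482.03 × 13.6% + 1,533 × €2.14 = €32,450.18.
Total = €0.00 + €1,020.57 + €32,450.18 = €33,470.75.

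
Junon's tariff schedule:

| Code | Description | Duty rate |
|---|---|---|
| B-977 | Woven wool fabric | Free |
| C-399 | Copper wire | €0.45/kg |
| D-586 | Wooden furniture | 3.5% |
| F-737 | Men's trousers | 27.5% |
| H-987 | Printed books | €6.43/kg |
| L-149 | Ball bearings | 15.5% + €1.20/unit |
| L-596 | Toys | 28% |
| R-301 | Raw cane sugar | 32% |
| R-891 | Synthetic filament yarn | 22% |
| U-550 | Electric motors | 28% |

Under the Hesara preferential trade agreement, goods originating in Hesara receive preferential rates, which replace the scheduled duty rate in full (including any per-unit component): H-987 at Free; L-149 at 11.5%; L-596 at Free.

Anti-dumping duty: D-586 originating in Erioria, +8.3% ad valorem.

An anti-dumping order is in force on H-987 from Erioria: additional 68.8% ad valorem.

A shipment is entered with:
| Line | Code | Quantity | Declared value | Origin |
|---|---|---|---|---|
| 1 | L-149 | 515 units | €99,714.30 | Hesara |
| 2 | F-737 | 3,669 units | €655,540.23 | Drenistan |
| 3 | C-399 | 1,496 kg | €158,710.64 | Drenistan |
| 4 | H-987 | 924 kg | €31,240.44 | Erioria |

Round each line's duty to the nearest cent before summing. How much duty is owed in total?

€219,848.64

Line 1 (L-149, Hesara, 515 units, €99,714.30):
Base rate for L-149 is 15.5% + €1.20/unit.
Origin Hesara qualifies under the Junon–Hesara agreement and L-149 is covered: preferential rate 11.5% applies instead.
Duty = €99,714.30 × 11.5% = €11,467.14.
Line 2 (F-737, Drenistan, 3,669 units, €655,540.23):
Base rate for F-737 is 27.5%.
Duty = €655,540.23 × 27.5% = €180,273.56.
Line 3 (C-399, Drenistan, 1,496 kg, €158,710.64):
Base rate for C-399 is €0.45/kg.
Duty = 1,496 × €0.45 = €673.20.
Line 4 (H-987, Erioria, 924 kg, €31,240.44):
Base rate for H-987 is €6.43/kg.
H-987 has an FTA preferential rate, but origin Erioria is not Hesara; base rate stands.
Additional duty on H-987 from Erioria: +68.8% ad valorem. Applied ad valorem rate = 68.8%.
Duty = €31,240.44 × 68.8% + 924 × €6.43 = €27,434.74.
Total = €11,467.14 + €180,273.56 + €673.20 + €27,434.74 = €219,848.64.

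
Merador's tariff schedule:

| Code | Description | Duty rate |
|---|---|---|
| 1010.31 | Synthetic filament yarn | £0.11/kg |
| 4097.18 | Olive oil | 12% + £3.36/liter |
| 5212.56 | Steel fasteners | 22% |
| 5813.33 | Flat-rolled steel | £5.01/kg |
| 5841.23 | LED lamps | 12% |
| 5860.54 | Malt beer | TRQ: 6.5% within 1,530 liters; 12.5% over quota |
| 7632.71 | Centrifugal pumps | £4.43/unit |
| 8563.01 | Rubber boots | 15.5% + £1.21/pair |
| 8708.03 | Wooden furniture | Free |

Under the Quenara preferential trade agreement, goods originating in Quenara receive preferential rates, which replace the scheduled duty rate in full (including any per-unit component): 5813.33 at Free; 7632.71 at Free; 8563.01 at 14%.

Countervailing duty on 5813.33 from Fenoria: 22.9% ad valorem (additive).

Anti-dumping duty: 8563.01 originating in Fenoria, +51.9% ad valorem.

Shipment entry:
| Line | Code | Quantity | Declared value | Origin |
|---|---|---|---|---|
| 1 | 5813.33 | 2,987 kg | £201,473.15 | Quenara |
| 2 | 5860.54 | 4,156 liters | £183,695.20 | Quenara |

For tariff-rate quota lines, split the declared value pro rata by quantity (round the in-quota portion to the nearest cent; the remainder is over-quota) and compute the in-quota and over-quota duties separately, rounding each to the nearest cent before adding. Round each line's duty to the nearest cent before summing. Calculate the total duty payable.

Line 1 (5813.33, Quenara, 2,987 kg, £201,473.15):
Base rate for 5813.33 is £5.01/kg.
Origin Quenara qualifies under the Merador–Quenara agreement and 5813.33 is covered: preferential rate Free applies instead.
The additional-duty order on 5813.33 targets Fenoria, not Quenara; it does not apply.
Duty = £201,473.15 × 0% = £0.00.
Line 2 (5860.54, Quenara, 4,156 liters, £183,695.20):
Code 5860.54 is under a tariff-rate quota (threshold 1,530 liters). In-quota: 1,530 liters at 6.5%; over-quota: 2,626 liters at 12.5%.
Pro-rata value split: in-quota = £183,695.20 × 1,530/4,156 = £67,626.00; over-quota = £183,695.20 − £67,626.00 = £116,069.20.
In-quota duty = £67,626.00 × 6.5% = £4,395.69. Over-quota duty = £116,069.20 × 12.5% = £14,508.65.
Line duty = £4,395.69 + £14,508.65 = £18,904.34.
Total = £0.00 + £18,904.34 = £18,904.34.

£18,904.34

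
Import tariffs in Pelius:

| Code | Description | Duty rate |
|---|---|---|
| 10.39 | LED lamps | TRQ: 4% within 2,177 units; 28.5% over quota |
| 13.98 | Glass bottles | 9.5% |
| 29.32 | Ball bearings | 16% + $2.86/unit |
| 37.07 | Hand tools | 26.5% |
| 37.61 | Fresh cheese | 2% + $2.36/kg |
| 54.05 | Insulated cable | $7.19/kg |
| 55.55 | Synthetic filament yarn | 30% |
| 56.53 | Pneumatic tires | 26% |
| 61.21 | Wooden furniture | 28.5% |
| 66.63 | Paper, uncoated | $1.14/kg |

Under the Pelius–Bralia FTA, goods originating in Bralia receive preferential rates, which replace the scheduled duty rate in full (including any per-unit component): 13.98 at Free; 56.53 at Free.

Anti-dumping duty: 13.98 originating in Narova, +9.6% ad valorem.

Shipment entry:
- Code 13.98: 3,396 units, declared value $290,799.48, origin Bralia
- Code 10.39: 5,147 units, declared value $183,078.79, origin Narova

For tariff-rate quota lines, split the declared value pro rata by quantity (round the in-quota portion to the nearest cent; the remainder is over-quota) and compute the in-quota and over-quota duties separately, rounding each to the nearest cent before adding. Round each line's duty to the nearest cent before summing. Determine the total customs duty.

$33,205.67

Line 1 (13.98, Bralia, 3,396 units, $290,799.48):
Base rate for 13.98 is 9.5%.
Origin Bralia qualifies under the Pelius–Bralia agreement and 13.98 is covered: preferential rate Free applies instead.
The additional-duty order on 13.98 targets Narova, not Bralia; it does not apply.
Duty = $290,799.48 × 0% = $0.00.
Line 2 (10.39, Narova, 5,147 units, $183,078.79):
Code 10.39 is under a tariff-rate quota (threshold 2,177 units). In-quota: 2,177 units at 4%; over-quota: 2,970 units at 28.5%.
Pro-rata value split: in-quota = $183,078.79 × 2,177/5,147 = $77,435.89; over-quota = $183,078.79 − $77,435.89 = $105,642.90.
In-quota duty = $77,435.89 × 4% = $3,097.44. Over-quota duty = $105,642.90 × 28.5% = $30,108.23.
Line duty = $3,097.44 + $30,108.23 = $33,205.67.
Total = $0.00 + $33,205.67 = $33,205.67.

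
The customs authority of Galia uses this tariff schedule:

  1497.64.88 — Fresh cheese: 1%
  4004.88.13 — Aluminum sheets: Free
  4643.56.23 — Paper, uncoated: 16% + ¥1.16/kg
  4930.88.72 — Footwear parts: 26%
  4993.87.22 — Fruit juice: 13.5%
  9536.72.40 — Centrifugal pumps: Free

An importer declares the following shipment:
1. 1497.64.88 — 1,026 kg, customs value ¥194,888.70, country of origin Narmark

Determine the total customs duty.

Line 1 (1497.64.88, Narmark, 1,026 kg, ¥194,888.70):
Base rate for 1497.64.88 is 1%.
Duty = ¥194,888.70 × 1% = ¥1,948.89.

¥1,948.89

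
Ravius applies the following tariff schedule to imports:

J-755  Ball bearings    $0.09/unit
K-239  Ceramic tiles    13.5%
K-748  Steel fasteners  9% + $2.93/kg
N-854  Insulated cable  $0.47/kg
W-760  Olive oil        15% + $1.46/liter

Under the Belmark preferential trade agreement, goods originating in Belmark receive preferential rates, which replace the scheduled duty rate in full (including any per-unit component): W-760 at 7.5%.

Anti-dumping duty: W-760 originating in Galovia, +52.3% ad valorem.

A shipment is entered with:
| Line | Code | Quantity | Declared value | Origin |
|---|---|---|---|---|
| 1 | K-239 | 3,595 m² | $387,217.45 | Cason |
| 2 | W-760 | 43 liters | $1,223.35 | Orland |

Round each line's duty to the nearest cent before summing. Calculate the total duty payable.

Line 1 (K-239, Cason, 3,595 m², $387,217.45):
Base rate for K-239 is 13.5%.
Duty = $387,217.45 × 13.5% = $52,274.36.
Line 2 (W-760, Orland, 43 liters, $1,223.35):
Base rate for W-760 is 15% + $1.46/liter.
W-760 has an FTA preferential rate, but origin Orland is not Belmark; base rate stands.
The additional-duty order on W-760 targets Galovia, not Orland; it does not apply.
Duty = $1,223.35 × 15% + 43 × $1.46 = $246.28.
Total = $52,274.36 + $246.28 = $52,520.64.

$52,520.64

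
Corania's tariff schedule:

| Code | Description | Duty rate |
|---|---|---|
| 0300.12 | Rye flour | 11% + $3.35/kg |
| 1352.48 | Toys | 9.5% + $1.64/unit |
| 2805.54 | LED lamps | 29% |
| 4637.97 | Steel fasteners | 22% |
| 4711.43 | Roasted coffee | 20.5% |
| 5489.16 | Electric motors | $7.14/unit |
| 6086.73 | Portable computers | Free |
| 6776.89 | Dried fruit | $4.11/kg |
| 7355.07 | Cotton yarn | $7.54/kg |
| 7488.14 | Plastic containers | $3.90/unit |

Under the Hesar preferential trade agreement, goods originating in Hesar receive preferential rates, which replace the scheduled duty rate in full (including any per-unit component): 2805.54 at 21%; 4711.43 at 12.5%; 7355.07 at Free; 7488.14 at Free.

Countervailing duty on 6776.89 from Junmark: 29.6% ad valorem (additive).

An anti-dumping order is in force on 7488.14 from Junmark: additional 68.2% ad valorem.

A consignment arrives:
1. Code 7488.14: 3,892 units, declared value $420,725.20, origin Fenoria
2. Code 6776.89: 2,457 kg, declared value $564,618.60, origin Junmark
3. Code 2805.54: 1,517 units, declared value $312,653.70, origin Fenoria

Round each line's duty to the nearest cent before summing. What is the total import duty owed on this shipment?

Line 1 (7488.14, Fenoria, 3,892 units, $420,725.20):
Base rate for 7488.14 is $3.90/unit.
7488.14 has an FTA preferential rate, but origin Fenoria is not Hesar; base rate stands.
The additional-duty order on 7488.14 targets Junmark, not Fenoria; it does not apply.
Duty = 3,892 × $3.90 = $15,178.80.
Line 2 (6776.89, Junmark, 2,457 kg, $564,618.60):
Base rate for 6776.89 is $4.11/kg.
Additional duty on 6776.89 from Junmark: +29.6% ad valorem. Applied ad valorem rate = 29.6%.
Duty = $564,618.60 × 29.6% + 2,457 × $4.11 = $177,225.38.
Line 3 (2805.54, Fenoria, 1,517 units, $312,653.70):
Base rate for 2805.54 is 29%.
2805.54 has an FTA preferential rate, but origin Fenoria is not Hesar; base rate stands.
Duty = $312,653.70 × 29% = $90,669.57.
Total = $15,178.80 + $177,225.38 + $90,669.57 = $283,073.75.

$283,073.75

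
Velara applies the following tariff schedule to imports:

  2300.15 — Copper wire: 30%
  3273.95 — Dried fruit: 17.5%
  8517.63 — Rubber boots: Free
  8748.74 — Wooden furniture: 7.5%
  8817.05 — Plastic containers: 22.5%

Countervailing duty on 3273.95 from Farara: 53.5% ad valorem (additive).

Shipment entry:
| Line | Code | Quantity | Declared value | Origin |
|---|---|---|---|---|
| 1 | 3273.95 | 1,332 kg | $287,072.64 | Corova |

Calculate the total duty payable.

Line 1 (3273.95, Corova, 1,332 kg, $287,072.64):
Base rate for 3273.95 is 17.5%.
The additional-duty order on 3273.95 targets Farara, not Corova; it does not apply.
Duty = $287,072.64 × 17.5% = $50,237.71.

$50,237.71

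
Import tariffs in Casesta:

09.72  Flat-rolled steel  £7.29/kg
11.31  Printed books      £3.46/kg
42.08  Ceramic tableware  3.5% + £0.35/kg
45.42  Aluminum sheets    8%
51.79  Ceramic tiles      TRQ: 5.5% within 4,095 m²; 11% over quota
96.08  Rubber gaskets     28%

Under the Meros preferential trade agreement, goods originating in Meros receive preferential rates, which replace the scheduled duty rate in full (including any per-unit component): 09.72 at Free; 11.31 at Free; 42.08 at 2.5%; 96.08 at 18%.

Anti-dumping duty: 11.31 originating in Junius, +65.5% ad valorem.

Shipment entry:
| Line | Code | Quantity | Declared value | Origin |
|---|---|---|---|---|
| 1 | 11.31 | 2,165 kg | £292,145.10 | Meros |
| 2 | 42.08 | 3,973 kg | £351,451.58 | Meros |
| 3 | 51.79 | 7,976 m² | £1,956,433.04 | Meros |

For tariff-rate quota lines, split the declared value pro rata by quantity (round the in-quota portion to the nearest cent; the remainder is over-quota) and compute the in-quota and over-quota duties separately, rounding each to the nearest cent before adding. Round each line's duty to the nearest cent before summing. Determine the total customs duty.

Line 1 (11.31, Meros, 2,165 kg, £292,145.10):
Base rate for 11.31 is £3.46/kg.
Origin Meros qualifies under the Casesta–Meros agreement and 11.31 is covered: preferential rate Free applies instead.
The additional-duty order on 11.31 targets Junius, not Meros; it does not apply.
Duty = £292,145.10 × 0% = £0.00.
Line 2 (42.08, Meros, 3,973 kg, £351,451.58):
Base rate for 42.08 is 3.5% + £0.35/kg.
Origin Meros qualifies under the Casesta–Meros agreement and 42.08 is covered: preferential rate 2.5% applies instead.
Duty = £351,451.58 × 2.5% = £8,786.29.
Line 3 (51.79, Meros, 7,976 m², £1,956,433.04):
Code 51.79 is under a tariff-rate quota (threshold 4,095 m²). In-quota: 4,095 m² at 5.5%; over-quota: 3,881 m² at 11%.
Pro-rata value split: in-quota = £1,956,433.04 × 4,095/7,976 = £1,004,462.55; over-quota = £1,956,433.04 − £1,004,462.55 = £951,970.49.
In-quota duty = £1,004,462.55 × 5.5% = £55,245.44. Over-quota duty = £951,970.49 × 11% = £104,716.75.
Line duty = £55,245.44 + £104,716.75 = £159,962.19.
Total = £0.00 + £8,786.29 + £159,962.19 = £168,748.48.

£168,748.48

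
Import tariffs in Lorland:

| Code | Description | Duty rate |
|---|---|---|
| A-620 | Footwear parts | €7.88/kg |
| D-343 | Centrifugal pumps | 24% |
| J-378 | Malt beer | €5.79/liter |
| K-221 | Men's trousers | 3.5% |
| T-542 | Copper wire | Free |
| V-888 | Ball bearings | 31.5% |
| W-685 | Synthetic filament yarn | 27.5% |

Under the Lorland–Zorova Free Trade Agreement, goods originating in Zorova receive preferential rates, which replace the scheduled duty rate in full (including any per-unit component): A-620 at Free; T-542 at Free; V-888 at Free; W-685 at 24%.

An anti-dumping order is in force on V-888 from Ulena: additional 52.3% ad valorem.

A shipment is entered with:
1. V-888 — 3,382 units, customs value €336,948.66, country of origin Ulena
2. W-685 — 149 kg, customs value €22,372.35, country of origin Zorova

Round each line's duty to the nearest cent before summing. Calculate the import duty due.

Line 1 (V-888, Ulena, 3,382 units, €336,948.66):
Base rate for V-888 is 31.5%.
V-888 has an FTA preferential rate, but origin Ulena is not Zorova; base rate stands.
Additional duty on V-888 from Ulena: +52.3%. Applied ad valorem rate: 31.5% + 52.3% = 83.8%.
Duty = €336,948.66 × 83.8% = €282,362.98.
Line 2 (W-685, Zorova, 149 kg, €22,372.35):
Base rate for W-685 is 27.5%.
Origin Zorova qualifies under the Lorland–Zorova agreement and W-685 is covered: preferential rate 24% applies instead.
Duty = €22,372.35 × 24% = €5,369.36.
Total = €282,362.98 + €5,369.36 = €287,732.34.

€287,732.34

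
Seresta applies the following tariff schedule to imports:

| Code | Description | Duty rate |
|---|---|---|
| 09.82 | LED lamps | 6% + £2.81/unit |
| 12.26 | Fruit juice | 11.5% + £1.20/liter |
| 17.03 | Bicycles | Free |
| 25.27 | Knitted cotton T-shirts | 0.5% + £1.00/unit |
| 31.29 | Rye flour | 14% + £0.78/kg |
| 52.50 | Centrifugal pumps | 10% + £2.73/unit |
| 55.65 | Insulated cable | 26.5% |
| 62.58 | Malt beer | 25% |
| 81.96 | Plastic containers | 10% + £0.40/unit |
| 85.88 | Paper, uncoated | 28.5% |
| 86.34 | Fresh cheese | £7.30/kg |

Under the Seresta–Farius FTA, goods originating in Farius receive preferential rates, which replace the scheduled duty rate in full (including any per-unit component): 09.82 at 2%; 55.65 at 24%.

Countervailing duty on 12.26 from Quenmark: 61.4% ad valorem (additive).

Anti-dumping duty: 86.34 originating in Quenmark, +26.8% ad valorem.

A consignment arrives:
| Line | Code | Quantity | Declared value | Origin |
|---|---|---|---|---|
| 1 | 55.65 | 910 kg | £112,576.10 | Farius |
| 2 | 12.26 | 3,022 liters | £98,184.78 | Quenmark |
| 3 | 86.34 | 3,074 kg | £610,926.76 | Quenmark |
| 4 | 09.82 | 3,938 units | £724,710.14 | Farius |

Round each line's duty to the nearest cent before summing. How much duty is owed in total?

Line 1 (55.65, Farius, 910 kg, £112,576.10):
Base rate for 55.65 is 26.5%.
Origin Farius qualifies under the Seresta–Farius agreement and 55.65 is covered: preferential rate 24% applies instead.
Duty = £112,576.10 × 24% = £27,018.26.
Line 2 (12.26, Quenmark, 3,022 liters, £98,184.78):
Base rate for 12.26 is 11.5% + £1.20/liter.
Additional duty on 12.26 from Quenmark: +61.4%. Applied ad valorem rate: 11.5% + 61.4% = 72.9%.
Duty = £98,184.78 × 72.9% + 3,022 × £1.20 = £75,203.10.
Line 3 (86.34, Quenmark, 3,074 kg, £610,926.76):
Base rate for 86.34 is £7.30/kg.
Additional duty on 86.34 from Quenmark: +26.8% ad valorem. Applied ad valorem rate = 26.8%.
Duty = £610,926.76 × 26.8% + 3,074 × £7.30 = £186,168.57.
Line 4 (09.82, Farius, 3,938 units, £724,710.14):
Base rate for 09.82 is 6% + £2.81/unit.
Origin Farius qualifies under the Seresta–Farius agreement and 09.82 is covered: preferential rate 2% applies instead.
Duty = £724,710.14 × 2% = £14,494.20.
Total = £27,018.26 + £75,203.10 + £186,168.57 + £14,494.20 = £302,884.13.

£302,884.13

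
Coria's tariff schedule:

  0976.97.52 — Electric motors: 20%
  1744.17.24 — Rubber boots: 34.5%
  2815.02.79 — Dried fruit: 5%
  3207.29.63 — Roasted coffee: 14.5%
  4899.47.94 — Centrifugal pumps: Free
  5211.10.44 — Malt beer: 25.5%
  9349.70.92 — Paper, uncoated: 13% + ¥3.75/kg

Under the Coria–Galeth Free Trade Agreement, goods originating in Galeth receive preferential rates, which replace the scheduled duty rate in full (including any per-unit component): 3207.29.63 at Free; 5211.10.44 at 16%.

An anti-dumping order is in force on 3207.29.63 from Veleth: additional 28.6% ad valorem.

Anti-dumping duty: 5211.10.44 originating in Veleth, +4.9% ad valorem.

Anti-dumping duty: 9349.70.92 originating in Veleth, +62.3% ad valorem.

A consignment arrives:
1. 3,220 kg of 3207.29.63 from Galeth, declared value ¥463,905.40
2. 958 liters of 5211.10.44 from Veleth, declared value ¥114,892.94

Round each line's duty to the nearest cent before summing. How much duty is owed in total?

Line 1 (3207.29.63, Galeth, 3,220 kg, ¥463,905.40):
Base rate for 3207.29.63 is 14.5%.
Origin Galeth qualifies under the Coria–Galeth agreement and 3207.29.63 is covered: preferential rate Free applies instead.
The additional-duty order on 3207.29.63 targets Veleth, not Galeth; it does not apply.
Duty = ¥463,905.40 × 0% = ¥0.00.
Line 2 (5211.10.44, Veleth, 958 liters, ¥114,892.94):
Base rate for 5211.10.44 is 25.5%.
5211.10.44 has an FTA preferential rate, but origin Veleth is not Galeth; base rate stands.
Additional duty on 5211.10.44 from Veleth: +4.9%. Applied ad valorem rate: 25.5% + 4.9% = 30.4%.
Duty = ¥114,892.94 × 30.4% = ¥34,927.45.
Total = ¥0.00 + ¥34,927.45 = ¥34,927.45.

¥34,927.45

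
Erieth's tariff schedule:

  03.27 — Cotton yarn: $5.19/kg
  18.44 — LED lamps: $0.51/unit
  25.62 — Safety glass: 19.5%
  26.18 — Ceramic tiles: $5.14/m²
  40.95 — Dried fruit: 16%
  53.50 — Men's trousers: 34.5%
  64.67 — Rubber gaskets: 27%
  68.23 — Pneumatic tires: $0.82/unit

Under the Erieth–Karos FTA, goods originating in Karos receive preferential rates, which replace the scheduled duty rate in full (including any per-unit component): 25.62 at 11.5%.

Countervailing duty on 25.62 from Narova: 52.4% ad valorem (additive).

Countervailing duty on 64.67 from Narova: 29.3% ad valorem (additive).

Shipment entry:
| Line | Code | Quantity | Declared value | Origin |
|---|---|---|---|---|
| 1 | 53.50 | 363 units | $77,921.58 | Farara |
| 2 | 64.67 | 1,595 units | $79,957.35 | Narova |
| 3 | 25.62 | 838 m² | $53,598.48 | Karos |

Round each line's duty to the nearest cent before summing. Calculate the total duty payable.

$78,062.77

Line 1 (53.50, Farara, 363 units, $77,921.58):
Base rate for 53.50 is 34.5%.
Duty = $77,921.58 × 34.5% = $26,882.95.
Line 2 (64.67, Narova, 1,595 units, $79,957.35):
Base rate for 64.67 is 27%.
Additional duty on 64.67 from Narova: +29.3%. Applied ad valorem rate: 27% + 29.3% = 56.3%.
Duty = $79,957.35 × 56.3% = $45,015.99.
Line 3 (25.62, Karos, 838 m², $53,598.48):
Base rate for 25.62 is 19.5%.
Origin Karos qualifies under the Erieth–Karos agreement and 25.62 is covered: preferential rate 11.5% applies instead.
The additional-duty order on 25.62 targets Narova, not Karos; it does not apply.
Duty = $53,598.48 × 11.5% = $6,163.83.
Total = $26,882.95 + $45,015.99 + $6,163.83 = $78,062.77.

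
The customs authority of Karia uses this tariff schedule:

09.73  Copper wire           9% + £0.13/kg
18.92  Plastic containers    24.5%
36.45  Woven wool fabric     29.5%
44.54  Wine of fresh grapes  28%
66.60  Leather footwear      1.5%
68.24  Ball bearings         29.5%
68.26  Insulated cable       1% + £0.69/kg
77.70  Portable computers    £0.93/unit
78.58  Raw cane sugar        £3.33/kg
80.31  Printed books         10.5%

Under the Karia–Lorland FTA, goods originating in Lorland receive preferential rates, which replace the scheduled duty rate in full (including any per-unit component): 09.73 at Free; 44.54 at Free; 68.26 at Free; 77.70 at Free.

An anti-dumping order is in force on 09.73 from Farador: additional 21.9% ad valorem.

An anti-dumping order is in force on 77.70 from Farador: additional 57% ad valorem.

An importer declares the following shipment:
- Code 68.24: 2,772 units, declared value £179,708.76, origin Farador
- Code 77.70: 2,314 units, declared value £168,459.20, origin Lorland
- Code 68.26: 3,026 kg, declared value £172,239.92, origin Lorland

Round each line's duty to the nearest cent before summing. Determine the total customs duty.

Line 1 (68.24, Farador, 2,772 units, £179,708.76):
Base rate for 68.24 is 29.5%.
Duty = £179,708.76 × 29.5% = £53,014.08.
Line 2 (77.70, Lorland, 2,314 units, £168,459.20):
Base rate for 77.70 is £0.93/unit.
Origin Lorland qualifies under the Karia–Lorland agreement and 77.70 is covered: preferential rate Free applies instead.
The additional-duty order on 77.70 targets Farador, not Lorland; it does not apply.
Duty = £168,459.20 × 0% = £0.00.
Line 3 (68.26, Lorland, 3,026 kg, £172,239.92):
Base rate for 68.26 is 1% + £0.69/kg.
Origin Lorland qualifies under the Karia–Lorland agreement and 68.26 is covered: preferential rate Free applies instead.
Duty = £172,239.92 × 0% = £0.00.
Total = £53,014.08 + £0.00 + £0.00 = £53,014.08.

£53,014.08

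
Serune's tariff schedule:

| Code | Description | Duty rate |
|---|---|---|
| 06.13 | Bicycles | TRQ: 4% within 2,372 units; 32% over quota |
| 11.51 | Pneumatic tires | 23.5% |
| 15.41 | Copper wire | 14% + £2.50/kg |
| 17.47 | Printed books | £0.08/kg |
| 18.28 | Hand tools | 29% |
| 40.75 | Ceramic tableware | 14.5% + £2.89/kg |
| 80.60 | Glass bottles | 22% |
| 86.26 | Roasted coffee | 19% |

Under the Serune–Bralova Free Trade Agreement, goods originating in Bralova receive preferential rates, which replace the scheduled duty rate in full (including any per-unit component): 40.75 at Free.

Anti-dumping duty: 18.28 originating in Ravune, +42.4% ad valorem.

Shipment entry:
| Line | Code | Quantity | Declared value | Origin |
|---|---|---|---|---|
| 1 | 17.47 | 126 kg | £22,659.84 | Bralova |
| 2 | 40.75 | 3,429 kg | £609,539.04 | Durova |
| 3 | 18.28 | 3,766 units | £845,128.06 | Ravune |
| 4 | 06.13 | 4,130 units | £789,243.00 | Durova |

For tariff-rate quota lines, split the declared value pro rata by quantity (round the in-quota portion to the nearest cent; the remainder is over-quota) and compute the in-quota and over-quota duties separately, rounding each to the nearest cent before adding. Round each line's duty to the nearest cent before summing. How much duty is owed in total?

£827,361.27

Line 1 (17.47, Bralova, 126 kg, £22,659.84):
Base rate for 17.47 is £0.08/kg.
Origin Bralova is the FTA partner but 17.47 is not on the preference list; base rate stands.
Duty = 126 × £0.08 = £10.08.
Line 2 (40.75, Durova, 3,429 kg, £609,539.04):
Base rate for 40.75 is 14.5% + £2.89/kg.
40.75 has an FTA preferential rate, but origin Durova is not Bralova; base rate stands.
Duty = £609,539.04 × 14.5% + 3,429 × £2.89 = £98,292.97.
Line 3 (18.28, Ravune, 3,766 units, £845,128.06):
Base rate for 18.28 is 29%.
Additional duty on 18.28 from Ravune: +42.4%. Applied ad valorem rate: 29% + 42.4% = 71.4%.
Duty = £845,128.06 × 71.4% = £603,421.43.
Line 4 (06.13, Durova, 4,130 units, £789,243.00):
Code 06.13 is under a tariff-rate quota (threshold 2,372 units). In-quota: 2,372 units at 4%; over-quota: 1,758 units at 32%.
Pro-rata value split: in-quota = £789,243.00 × 2,372/4,130 = £453,289.20; over-quota = £789,243.00 − £453,289.20 = £335,953.80.
In-quota duty = £453,289.20 × 4% = £18,131.57. Over-quota duty = £335,953.80 × 32% = £107,505.22.
Line duty = £18,131.57 + £107,505.22 = £125,636.79.
Total = £10.08 + £98,292.97 + £603,421.43 + £125,636.79 = £827,361.27.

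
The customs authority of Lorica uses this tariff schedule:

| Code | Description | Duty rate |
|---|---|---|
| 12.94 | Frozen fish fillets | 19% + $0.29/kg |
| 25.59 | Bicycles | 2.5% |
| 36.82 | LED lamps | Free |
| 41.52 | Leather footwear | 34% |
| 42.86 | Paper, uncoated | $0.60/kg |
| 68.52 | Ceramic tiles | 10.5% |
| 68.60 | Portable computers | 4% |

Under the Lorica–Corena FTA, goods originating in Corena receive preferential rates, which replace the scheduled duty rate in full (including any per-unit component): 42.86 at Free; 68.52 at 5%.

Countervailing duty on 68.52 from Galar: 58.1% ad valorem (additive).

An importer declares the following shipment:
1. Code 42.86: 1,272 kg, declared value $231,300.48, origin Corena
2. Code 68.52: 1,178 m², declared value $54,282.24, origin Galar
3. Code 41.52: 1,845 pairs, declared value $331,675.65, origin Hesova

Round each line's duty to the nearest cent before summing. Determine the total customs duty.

$150,007.34

Line 1 (42.86, Corena, 1,272 kg, $231,300.48):
Base rate for 42.86 is $0.60/kg.
Origin Corena qualifies under the Lorica–Corena agreement and 42.86 is covered: preferential rate Free applies instead.
Duty = $231,300.48 × 0% = $0.00.
Line 2 (68.52, Galar, 1,178 m², $54,282.24):
Base rate for 68.52 is 10.5%.
68.52 has an FTA preferential rate, but origin Galar is not Corena; base rate stands.
Additional duty on 68.52 from Galar: +58.1%. Applied ad valorem rate: 10.5% + 58.1% = 68.6%.
Duty = $54,282.24 × 68.6% = $37,237.62.
Line 3 (41.52, Hesova, 1,845 pairs, $331,675.65):
Base rate for 41.52 is 34%.
Duty = $331,675.65 × 34% = $112,769.72.
Total = $0.00 + $37,237.62 + $112,769.72 = $150,007.34.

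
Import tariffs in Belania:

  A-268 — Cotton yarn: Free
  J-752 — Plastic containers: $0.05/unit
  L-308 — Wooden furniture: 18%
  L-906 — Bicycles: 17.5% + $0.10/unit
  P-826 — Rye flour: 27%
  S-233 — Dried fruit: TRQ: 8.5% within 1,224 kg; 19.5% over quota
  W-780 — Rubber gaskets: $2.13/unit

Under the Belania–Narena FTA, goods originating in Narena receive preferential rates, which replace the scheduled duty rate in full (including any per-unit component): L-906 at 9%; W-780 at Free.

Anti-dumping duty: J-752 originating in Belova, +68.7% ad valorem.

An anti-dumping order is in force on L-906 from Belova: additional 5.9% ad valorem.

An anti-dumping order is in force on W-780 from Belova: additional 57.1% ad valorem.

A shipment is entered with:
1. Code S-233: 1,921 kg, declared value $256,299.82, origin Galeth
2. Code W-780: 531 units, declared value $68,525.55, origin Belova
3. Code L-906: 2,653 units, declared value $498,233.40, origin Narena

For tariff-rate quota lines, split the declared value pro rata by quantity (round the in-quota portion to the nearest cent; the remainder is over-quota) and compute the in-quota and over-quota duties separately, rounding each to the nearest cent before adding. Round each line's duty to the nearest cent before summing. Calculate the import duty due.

Line 1 (S-233, Galeth, 1,921 kg, $256,299.82):
Code S-233 is under a tariff-rate quota (threshold 1,224 kg). In-quota: 1,224 kg at 8.5%; over-quota: 697 kg at 19.5%.
Pro-rata value split: in-quota = $256,299.82 × 1,224/1,921 = $163,306.08; over-quota = $256,299.82 − $163,306.08 = $92,993.74.
In-quota duty = $163,306.08 × 8.5% = $13,881.02. Over-quota duty = $92,993.74 × 19.5% = $18,133.78.
Line duty = $13,881.02 + $18,133.78 = $32,014.80.
Line 2 (W-780, Belova, 531 units, $68,525.55):
Base rate for W-780 is $2.13/unit.
W-780 has an FTA preferential rate, but origin Belova is not Narena; base rate stands.
Additional duty on W-780 from Belova: +57.1% ad valorem. Applied ad valorem rate = 57.1%.
Duty = $68,525.55 × 57.1% + 531 × $2.13 = $40,259.12.
Line 3 (L-906, Narena, 2,653 units, $498,233.40):
Base rate for L-906 is 17.5% + $0.10/unit.
Origin Narena qualifies under the Belania–Narena agreement and L-906 is covered: preferential rate 9% applies instead.
The additional-duty order on L-906 targets Belova, not Narena; it does not apply.
Duty = $498,233.40 × 9% = $44,841.01.
Total = $32,014.80 + $40,259.12 + $44,841.01 = $117,114.93.

$117,114.93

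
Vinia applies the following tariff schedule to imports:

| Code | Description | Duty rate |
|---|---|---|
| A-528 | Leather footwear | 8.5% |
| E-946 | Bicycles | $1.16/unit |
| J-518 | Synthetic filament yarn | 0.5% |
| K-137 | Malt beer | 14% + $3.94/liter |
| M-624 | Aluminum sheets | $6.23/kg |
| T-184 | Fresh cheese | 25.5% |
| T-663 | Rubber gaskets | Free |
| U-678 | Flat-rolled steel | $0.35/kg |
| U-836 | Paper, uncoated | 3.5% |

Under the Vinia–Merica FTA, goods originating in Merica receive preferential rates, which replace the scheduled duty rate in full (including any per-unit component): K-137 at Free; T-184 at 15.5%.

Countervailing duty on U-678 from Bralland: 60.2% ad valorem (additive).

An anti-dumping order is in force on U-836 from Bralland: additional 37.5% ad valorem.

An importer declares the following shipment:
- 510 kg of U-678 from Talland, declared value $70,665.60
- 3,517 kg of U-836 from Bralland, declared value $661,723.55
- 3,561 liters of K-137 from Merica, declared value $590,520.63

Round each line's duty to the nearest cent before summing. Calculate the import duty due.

$271,485.16

Line 1 (U-678, Talland, 510 kg, $70,665.60):
Base rate for U-678 is $0.35/kg.
The additional-duty order on U-678 targets Bralland, not Talland; it does not apply.
Duty = 510 × $0.35 = $178.50.
Line 2 (U-836, Bralland, 3,517 kg, $661,723.55):
Base rate for U-836 is 3.5%.
Additional duty on U-836 from Bralland: +37.5%. Applied ad valorem rate: 3.5% + 37.5% = 41%.
Duty = $661,723.55 × 41% = $271,306.66.
Line 3 (K-137, Merica, 3,561 liters, $590,520.63):
Base rate for K-137 is 14% + $3.94/liter.
Origin Merica qualifies under the Vinia–Merica agreement and K-137 is covered: preferential rate Free applies instead.
Duty = $590,520.63 × 0% = $0.00.
Total = $178.50 + $271,306.66 + $0.00 = $271,485.16.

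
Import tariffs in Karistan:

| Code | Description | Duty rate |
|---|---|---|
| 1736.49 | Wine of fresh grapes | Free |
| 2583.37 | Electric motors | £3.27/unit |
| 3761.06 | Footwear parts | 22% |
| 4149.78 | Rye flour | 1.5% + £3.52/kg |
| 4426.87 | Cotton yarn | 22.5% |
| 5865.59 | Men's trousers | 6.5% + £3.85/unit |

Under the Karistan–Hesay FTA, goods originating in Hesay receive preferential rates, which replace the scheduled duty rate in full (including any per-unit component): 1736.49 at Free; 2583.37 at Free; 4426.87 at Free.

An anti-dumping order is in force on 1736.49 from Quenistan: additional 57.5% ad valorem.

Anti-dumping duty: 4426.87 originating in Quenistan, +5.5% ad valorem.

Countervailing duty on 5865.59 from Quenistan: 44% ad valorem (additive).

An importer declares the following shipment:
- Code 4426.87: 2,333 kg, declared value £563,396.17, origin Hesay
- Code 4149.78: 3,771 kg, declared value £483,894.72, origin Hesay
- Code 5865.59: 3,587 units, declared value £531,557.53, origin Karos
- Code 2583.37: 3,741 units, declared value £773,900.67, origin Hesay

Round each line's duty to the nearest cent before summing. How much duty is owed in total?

£68,893.53

Line 1 (4426.87, Hesay, 2,333 kg, £563,396.17):
Base rate for 4426.87 is 22.5%.
Origin Hesay qualifies under the Karistan–Hesay agreement and 4426.87 is covered: preferential rate Free applies instead.
The additional-duty order on 4426.87 targets Quenistan, not Hesay; it does not apply.
Duty = £563,396.17 × 0% = £0.00.
Line 2 (4149.78, Hesay, 3,771 kg, £483,894.72):
Base rate for 4149.78 is 1.5% + £3.52/kg.
Origin Hesay is the FTA partner but 4149.78 is not on the preference list; base rate stands.
Duty = £483,894.72 × 1.5% + 3,771 × £3.52 = £20,532.34.
Line 3 (5865.59, Karos, 3,587 units, £531,557.53):
Base rate for 5865.59 is 6.5% + £3.85/unit.
The additional-duty order on 5865.59 targets Quenistan, not Karos; it does not apply.
Duty = £531,557.53 × 6.5% + 3,587 × £3.85 = £48,361.19.
Line 4 (2583.37, Hesay, 3,741 units, £773,900.67):
Base rate for 2583.37 is £3.27/unit.
Origin Hesay qualifies under the Karistan–Hesay agreement and 2583.37 is covered: preferential rate Free applies instead.
Duty = £773,900.67 × 0% = £0.00.
Total = £0.00 + £20,532.34 + £48,361.19 + £0.00 = £68,893.53.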